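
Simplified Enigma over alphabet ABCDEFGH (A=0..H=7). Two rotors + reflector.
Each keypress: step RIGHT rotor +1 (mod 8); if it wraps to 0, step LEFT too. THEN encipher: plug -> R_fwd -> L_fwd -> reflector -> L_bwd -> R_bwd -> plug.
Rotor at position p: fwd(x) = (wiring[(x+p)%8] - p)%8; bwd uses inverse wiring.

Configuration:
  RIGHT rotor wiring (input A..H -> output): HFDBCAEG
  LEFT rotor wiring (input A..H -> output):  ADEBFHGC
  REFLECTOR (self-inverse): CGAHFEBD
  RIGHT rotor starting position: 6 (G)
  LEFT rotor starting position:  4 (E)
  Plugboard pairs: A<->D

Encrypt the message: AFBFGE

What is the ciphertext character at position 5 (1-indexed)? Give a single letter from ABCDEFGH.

Char 1 ('A'): step: R->7, L=4; A->plug->D->R->E->L->E->refl->F->L'->H->R'->A->plug->D
Char 2 ('F'): step: R->0, L->5 (L advanced); F->plug->F->R->A->L->C->refl->A->L'->H->R'->A->plug->D
Char 3 ('B'): step: R->1, L=5; B->plug->B->R->C->L->F->refl->E->L'->G->R'->H->plug->H
Char 4 ('F'): step: R->2, L=5; F->plug->F->R->E->L->G->refl->B->L'->B->R'->A->plug->D
Char 5 ('G'): step: R->3, L=5; G->plug->G->R->C->L->F->refl->E->L'->G->R'->A->plug->D

D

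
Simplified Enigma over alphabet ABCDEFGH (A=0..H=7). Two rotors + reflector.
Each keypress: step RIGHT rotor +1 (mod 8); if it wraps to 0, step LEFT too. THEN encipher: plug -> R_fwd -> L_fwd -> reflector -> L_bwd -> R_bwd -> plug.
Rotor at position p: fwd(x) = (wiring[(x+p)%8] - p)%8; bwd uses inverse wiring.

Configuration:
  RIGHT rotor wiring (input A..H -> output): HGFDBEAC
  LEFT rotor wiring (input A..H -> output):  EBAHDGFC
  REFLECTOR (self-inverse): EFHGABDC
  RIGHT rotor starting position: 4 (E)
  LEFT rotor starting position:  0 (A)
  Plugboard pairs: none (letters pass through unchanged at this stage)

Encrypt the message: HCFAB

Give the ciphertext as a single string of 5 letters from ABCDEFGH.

Answer: CHBHH

Derivation:
Char 1 ('H'): step: R->5, L=0; H->plug->H->R->E->L->D->refl->G->L'->F->R'->C->plug->C
Char 2 ('C'): step: R->6, L=0; C->plug->C->R->B->L->B->refl->F->L'->G->R'->H->plug->H
Char 3 ('F'): step: R->7, L=0; F->plug->F->R->C->L->A->refl->E->L'->A->R'->B->plug->B
Char 4 ('A'): step: R->0, L->1 (L advanced); A->plug->A->R->H->L->D->refl->G->L'->C->R'->H->plug->H
Char 5 ('B'): step: R->1, L=1; B->plug->B->R->E->L->F->refl->B->L'->G->R'->H->plug->H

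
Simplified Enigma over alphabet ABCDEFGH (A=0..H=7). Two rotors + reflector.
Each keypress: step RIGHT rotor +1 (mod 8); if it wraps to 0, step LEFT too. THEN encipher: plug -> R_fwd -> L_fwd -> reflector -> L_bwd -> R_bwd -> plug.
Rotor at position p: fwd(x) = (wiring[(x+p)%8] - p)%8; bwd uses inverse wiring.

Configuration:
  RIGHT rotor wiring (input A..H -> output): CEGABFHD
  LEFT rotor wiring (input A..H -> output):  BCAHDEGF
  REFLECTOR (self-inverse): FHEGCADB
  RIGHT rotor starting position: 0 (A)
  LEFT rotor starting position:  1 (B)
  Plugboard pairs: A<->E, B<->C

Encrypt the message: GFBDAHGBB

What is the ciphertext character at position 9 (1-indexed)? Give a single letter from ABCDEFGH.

Char 1 ('G'): step: R->1, L=1; G->plug->G->R->C->L->G->refl->D->L'->E->R'->E->plug->A
Char 2 ('F'): step: R->2, L=1; F->plug->F->R->B->L->H->refl->B->L'->A->R'->G->plug->G
Char 3 ('B'): step: R->3, L=1; B->plug->C->R->C->L->G->refl->D->L'->E->R'->D->plug->D
Char 4 ('D'): step: R->4, L=1; D->plug->D->R->H->L->A->refl->F->L'->F->R'->A->plug->E
Char 5 ('A'): step: R->5, L=1; A->plug->E->R->H->L->A->refl->F->L'->F->R'->D->plug->D
Char 6 ('H'): step: R->6, L=1; H->plug->H->R->H->L->A->refl->F->L'->F->R'->B->plug->C
Char 7 ('G'): step: R->7, L=1; G->plug->G->R->G->L->E->refl->C->L'->D->R'->B->plug->C
Char 8 ('B'): step: R->0, L->2 (L advanced); B->plug->C->R->G->L->H->refl->B->L'->C->R'->A->plug->E
Char 9 ('B'): step: R->1, L=2; B->plug->C->R->H->L->A->refl->F->L'->B->R'->H->plug->H

H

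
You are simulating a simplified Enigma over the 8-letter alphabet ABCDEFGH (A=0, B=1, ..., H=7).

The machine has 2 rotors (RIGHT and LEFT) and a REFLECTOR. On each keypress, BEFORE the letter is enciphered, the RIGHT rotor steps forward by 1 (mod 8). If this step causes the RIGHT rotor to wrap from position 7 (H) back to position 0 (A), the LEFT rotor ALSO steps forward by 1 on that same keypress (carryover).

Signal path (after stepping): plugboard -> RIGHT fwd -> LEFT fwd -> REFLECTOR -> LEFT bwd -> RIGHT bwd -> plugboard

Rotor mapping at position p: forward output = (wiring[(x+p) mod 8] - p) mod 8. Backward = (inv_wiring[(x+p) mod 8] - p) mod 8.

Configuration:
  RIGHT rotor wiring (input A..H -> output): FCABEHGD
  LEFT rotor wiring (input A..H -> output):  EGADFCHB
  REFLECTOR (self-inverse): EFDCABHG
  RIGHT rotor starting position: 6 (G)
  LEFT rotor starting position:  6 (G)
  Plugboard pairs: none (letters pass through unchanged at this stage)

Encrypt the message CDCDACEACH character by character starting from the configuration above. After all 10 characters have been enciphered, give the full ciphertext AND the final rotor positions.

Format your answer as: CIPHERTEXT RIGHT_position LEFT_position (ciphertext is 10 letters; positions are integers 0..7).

Answer: HHECEHAGDA 0 0

Derivation:
Char 1 ('C'): step: R->7, L=6; C->plug->C->R->D->L->A->refl->E->L'->H->R'->H->plug->H
Char 2 ('D'): step: R->0, L->7 (L advanced); D->plug->D->R->B->L->F->refl->B->L'->D->R'->H->plug->H
Char 3 ('C'): step: R->1, L=7; C->plug->C->R->A->L->C->refl->D->L'->G->R'->E->plug->E
Char 4 ('D'): step: R->2, L=7; D->plug->D->R->F->L->G->refl->H->L'->C->R'->C->plug->C
Char 5 ('A'): step: R->3, L=7; A->plug->A->R->G->L->D->refl->C->L'->A->R'->E->plug->E
Char 6 ('C'): step: R->4, L=7; C->plug->C->R->C->L->H->refl->G->L'->F->R'->H->plug->H
Char 7 ('E'): step: R->5, L=7; E->plug->E->R->F->L->G->refl->H->L'->C->R'->A->plug->A
Char 8 ('A'): step: R->6, L=7; A->plug->A->R->A->L->C->refl->D->L'->G->R'->G->plug->G
Char 9 ('C'): step: R->7, L=7; C->plug->C->R->D->L->B->refl->F->L'->B->R'->D->plug->D
Char 10 ('H'): step: R->0, L->0 (L advanced); H->plug->H->R->D->L->D->refl->C->L'->F->R'->A->plug->A
Final: ciphertext=HHECEHAGDA, RIGHT=0, LEFT=0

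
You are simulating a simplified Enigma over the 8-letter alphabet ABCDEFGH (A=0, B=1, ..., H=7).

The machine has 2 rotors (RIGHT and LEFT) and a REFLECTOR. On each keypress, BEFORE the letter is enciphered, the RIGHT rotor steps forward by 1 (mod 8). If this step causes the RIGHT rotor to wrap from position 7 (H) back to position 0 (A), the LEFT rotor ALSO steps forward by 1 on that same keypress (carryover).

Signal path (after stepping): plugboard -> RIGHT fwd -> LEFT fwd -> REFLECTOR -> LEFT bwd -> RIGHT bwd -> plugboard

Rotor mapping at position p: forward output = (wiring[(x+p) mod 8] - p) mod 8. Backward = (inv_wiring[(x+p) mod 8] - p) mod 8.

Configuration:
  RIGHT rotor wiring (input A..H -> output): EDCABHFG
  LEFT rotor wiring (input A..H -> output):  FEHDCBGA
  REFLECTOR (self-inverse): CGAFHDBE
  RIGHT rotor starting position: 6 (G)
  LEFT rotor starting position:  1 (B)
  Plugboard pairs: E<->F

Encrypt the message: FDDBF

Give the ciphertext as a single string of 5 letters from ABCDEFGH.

Answer: DHFAC

Derivation:
Char 1 ('F'): step: R->7, L=1; F->plug->E->R->B->L->G->refl->B->L'->D->R'->D->plug->D
Char 2 ('D'): step: R->0, L->2 (L advanced); D->plug->D->R->A->L->F->refl->D->L'->G->R'->H->plug->H
Char 3 ('D'): step: R->1, L=2; D->plug->D->R->A->L->F->refl->D->L'->G->R'->E->plug->F
Char 4 ('B'): step: R->2, L=2; B->plug->B->R->G->L->D->refl->F->L'->A->R'->A->plug->A
Char 5 ('F'): step: R->3, L=2; F->plug->E->R->D->L->H->refl->E->L'->E->R'->C->plug->C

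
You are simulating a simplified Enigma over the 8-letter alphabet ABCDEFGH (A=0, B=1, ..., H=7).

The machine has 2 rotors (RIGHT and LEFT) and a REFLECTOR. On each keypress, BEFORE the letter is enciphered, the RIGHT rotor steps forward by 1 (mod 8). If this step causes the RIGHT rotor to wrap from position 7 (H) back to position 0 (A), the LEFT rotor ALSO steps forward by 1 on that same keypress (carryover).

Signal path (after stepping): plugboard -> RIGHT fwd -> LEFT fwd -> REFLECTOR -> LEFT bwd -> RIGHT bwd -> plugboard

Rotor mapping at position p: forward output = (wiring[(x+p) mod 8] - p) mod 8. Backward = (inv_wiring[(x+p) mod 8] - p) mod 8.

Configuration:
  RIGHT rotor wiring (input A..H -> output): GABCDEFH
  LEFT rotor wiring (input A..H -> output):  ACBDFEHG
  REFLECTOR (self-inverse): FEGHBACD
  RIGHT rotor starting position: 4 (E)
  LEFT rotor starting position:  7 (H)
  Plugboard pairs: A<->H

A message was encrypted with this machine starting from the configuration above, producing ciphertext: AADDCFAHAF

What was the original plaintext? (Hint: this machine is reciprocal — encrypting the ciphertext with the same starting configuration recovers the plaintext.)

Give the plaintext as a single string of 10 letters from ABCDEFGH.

Answer: HHHGHDFCEC

Derivation:
Char 1 ('A'): step: R->5, L=7; A->plug->H->R->G->L->F->refl->A->L'->H->R'->A->plug->H
Char 2 ('A'): step: R->6, L=7; A->plug->H->R->G->L->F->refl->A->L'->H->R'->A->plug->H
Char 3 ('D'): step: R->7, L=7; D->plug->D->R->C->L->D->refl->H->L'->A->R'->A->plug->H
Char 4 ('D'): step: R->0, L->0 (L advanced); D->plug->D->R->C->L->B->refl->E->L'->F->R'->G->plug->G
Char 5 ('C'): step: R->1, L=0; C->plug->C->R->B->L->C->refl->G->L'->H->R'->A->plug->H
Char 6 ('F'): step: R->2, L=0; F->plug->F->R->F->L->E->refl->B->L'->C->R'->D->plug->D
Char 7 ('A'): step: R->3, L=0; A->plug->H->R->G->L->H->refl->D->L'->D->R'->F->plug->F
Char 8 ('H'): step: R->4, L=0; H->plug->A->R->H->L->G->refl->C->L'->B->R'->C->plug->C
Char 9 ('A'): step: R->5, L=0; A->plug->H->R->G->L->H->refl->D->L'->D->R'->E->plug->E
Char 10 ('F'): step: R->6, L=0; F->plug->F->R->E->L->F->refl->A->L'->A->R'->C->plug->C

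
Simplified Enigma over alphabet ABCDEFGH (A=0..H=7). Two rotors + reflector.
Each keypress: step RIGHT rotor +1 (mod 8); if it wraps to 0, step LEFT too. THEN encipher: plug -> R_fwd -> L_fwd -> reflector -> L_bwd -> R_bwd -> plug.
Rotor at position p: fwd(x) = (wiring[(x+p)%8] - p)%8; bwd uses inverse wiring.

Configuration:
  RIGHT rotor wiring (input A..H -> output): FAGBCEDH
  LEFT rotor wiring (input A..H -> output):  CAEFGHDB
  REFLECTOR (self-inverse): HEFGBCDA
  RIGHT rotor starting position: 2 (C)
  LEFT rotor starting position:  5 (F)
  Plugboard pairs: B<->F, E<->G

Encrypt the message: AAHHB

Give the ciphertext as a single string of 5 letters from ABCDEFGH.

Char 1 ('A'): step: R->3, L=5; A->plug->A->R->G->L->A->refl->H->L'->F->R'->G->plug->E
Char 2 ('A'): step: R->4, L=5; A->plug->A->R->G->L->A->refl->H->L'->F->R'->H->plug->H
Char 3 ('H'): step: R->5, L=5; H->plug->H->R->F->L->H->refl->A->L'->G->R'->B->plug->F
Char 4 ('H'): step: R->6, L=5; H->plug->H->R->G->L->A->refl->H->L'->F->R'->A->plug->A
Char 5 ('B'): step: R->7, L=5; B->plug->F->R->D->L->F->refl->C->L'->A->R'->A->plug->A

Answer: EHFAA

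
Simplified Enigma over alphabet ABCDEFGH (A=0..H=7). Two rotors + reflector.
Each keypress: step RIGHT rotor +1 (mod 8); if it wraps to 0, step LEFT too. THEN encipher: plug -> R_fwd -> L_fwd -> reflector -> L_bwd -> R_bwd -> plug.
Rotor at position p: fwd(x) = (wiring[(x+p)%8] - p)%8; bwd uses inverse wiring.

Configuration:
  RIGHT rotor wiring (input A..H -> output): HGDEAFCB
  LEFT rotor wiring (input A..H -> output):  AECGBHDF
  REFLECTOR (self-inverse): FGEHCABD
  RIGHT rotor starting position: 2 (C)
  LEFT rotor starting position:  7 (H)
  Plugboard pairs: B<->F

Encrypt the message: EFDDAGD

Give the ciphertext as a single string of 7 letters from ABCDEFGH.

Answer: CHBCGHG

Derivation:
Char 1 ('E'): step: R->3, L=7; E->plug->E->R->G->L->A->refl->F->L'->C->R'->C->plug->C
Char 2 ('F'): step: R->4, L=7; F->plug->B->R->B->L->B->refl->G->L'->A->R'->H->plug->H
Char 3 ('D'): step: R->5, L=7; D->plug->D->R->C->L->F->refl->A->L'->G->R'->F->plug->B
Char 4 ('D'): step: R->6, L=7; D->plug->D->R->A->L->G->refl->B->L'->B->R'->C->plug->C
Char 5 ('A'): step: R->7, L=7; A->plug->A->R->C->L->F->refl->A->L'->G->R'->G->plug->G
Char 6 ('G'): step: R->0, L->0 (L advanced); G->plug->G->R->C->L->C->refl->E->L'->B->R'->H->plug->H
Char 7 ('D'): step: R->1, L=0; D->plug->D->R->H->L->F->refl->A->L'->A->R'->G->plug->G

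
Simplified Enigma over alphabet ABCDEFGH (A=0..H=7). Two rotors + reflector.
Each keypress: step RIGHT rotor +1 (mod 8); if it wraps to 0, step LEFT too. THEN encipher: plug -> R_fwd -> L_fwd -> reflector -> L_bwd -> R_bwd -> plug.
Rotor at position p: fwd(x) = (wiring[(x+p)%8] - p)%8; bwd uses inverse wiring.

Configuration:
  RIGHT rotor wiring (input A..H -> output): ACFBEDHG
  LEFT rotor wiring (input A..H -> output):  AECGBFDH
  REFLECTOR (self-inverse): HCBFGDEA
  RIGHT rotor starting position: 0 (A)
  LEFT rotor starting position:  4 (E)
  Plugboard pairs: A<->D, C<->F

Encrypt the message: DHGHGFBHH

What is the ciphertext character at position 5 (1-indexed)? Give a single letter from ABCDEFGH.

Char 1 ('D'): step: R->1, L=4; D->plug->A->R->B->L->B->refl->C->L'->H->R'->H->plug->H
Char 2 ('H'): step: R->2, L=4; H->plug->H->R->A->L->F->refl->D->L'->D->R'->A->plug->D
Char 3 ('G'): step: R->3, L=4; G->plug->G->R->H->L->C->refl->B->L'->B->R'->B->plug->B
Char 4 ('H'): step: R->4, L=4; H->plug->H->R->F->L->A->refl->H->L'->C->R'->D->plug->A
Char 5 ('G'): step: R->5, L=4; G->plug->G->R->E->L->E->refl->G->L'->G->R'->A->plug->D

D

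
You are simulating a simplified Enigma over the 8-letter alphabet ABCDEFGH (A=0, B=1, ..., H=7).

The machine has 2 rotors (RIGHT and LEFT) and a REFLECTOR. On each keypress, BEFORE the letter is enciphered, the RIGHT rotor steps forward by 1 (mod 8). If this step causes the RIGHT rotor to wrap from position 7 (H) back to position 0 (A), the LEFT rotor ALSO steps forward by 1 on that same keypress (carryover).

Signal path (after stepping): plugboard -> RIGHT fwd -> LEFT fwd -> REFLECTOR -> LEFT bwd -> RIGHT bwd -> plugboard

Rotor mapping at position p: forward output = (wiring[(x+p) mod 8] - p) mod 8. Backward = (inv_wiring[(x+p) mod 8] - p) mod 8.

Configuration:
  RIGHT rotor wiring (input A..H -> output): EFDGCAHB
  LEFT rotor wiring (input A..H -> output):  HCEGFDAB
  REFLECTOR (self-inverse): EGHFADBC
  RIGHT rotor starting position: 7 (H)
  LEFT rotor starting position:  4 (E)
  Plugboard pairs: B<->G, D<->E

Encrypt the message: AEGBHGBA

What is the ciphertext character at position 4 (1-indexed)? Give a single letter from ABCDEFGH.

Char 1 ('A'): step: R->0, L->5 (L advanced); A->plug->A->R->E->L->F->refl->D->L'->B->R'->H->plug->H
Char 2 ('E'): step: R->1, L=5; E->plug->D->R->B->L->D->refl->F->L'->E->R'->A->plug->A
Char 3 ('G'): step: R->2, L=5; G->plug->B->R->E->L->F->refl->D->L'->B->R'->A->plug->A
Char 4 ('B'): step: R->3, L=5; B->plug->G->R->C->L->E->refl->A->L'->H->R'->B->plug->G

G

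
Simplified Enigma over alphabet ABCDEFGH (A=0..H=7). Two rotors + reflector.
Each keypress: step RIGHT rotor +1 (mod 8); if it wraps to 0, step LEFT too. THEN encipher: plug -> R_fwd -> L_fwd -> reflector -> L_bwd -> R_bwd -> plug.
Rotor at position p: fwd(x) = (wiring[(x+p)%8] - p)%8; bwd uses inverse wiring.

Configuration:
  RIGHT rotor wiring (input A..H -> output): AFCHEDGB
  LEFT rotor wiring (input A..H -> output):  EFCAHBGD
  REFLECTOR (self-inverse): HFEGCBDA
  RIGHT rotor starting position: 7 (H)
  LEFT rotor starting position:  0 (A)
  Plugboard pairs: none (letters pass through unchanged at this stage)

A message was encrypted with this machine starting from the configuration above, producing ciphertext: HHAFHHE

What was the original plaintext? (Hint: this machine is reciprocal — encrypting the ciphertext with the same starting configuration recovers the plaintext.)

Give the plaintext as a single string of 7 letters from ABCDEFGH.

Char 1 ('H'): step: R->0, L->1 (L advanced); H->plug->H->R->B->L->B->refl->F->L'->F->R'->B->plug->B
Char 2 ('H'): step: R->1, L=1; H->plug->H->R->H->L->D->refl->G->L'->D->R'->D->plug->D
Char 3 ('A'): step: R->2, L=1; A->plug->A->R->A->L->E->refl->C->L'->G->R'->G->plug->G
Char 4 ('F'): step: R->3, L=1; F->plug->F->R->F->L->F->refl->B->L'->B->R'->B->plug->B
Char 5 ('H'): step: R->4, L=1; H->plug->H->R->D->L->G->refl->D->L'->H->R'->B->plug->B
Char 6 ('H'): step: R->5, L=1; H->plug->H->R->H->L->D->refl->G->L'->D->R'->D->plug->D
Char 7 ('E'): step: R->6, L=1; E->plug->E->R->E->L->A->refl->H->L'->C->R'->C->plug->C

Answer: BDGBBDC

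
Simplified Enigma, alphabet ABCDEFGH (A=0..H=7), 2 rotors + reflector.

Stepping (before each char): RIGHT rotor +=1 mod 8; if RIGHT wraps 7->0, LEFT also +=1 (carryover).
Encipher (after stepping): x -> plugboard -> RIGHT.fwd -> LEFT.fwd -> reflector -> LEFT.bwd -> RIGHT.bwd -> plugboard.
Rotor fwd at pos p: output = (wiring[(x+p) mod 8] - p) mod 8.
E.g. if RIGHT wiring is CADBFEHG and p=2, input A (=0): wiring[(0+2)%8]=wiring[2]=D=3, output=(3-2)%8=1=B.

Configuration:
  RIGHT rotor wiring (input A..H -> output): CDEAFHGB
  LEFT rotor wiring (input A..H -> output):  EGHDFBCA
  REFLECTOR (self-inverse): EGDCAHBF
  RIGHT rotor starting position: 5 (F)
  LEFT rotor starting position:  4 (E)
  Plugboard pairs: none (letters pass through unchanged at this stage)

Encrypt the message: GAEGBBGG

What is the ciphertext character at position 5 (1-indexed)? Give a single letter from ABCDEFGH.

Char 1 ('G'): step: R->6, L=4; G->plug->G->R->H->L->H->refl->F->L'->B->R'->H->plug->H
Char 2 ('A'): step: R->7, L=4; A->plug->A->R->C->L->G->refl->B->L'->A->R'->G->plug->G
Char 3 ('E'): step: R->0, L->5 (L advanced); E->plug->E->R->F->L->C->refl->D->L'->C->R'->A->plug->A
Char 4 ('G'): step: R->1, L=5; G->plug->G->R->A->L->E->refl->A->L'->H->R'->C->plug->C
Char 5 ('B'): step: R->2, L=5; B->plug->B->R->G->L->G->refl->B->L'->E->R'->E->plug->E

E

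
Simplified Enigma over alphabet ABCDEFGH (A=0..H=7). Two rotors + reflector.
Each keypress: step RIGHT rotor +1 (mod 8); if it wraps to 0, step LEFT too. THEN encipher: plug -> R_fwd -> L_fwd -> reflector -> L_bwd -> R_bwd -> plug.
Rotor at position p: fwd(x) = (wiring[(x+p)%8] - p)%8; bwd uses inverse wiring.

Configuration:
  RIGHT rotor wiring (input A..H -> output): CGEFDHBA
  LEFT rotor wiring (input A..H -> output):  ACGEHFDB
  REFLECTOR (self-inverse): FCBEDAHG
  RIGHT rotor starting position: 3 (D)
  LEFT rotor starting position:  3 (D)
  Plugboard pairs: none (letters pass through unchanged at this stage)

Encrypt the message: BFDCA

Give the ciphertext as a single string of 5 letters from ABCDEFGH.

Answer: CEBAD

Derivation:
Char 1 ('B'): step: R->4, L=3; B->plug->B->R->D->L->A->refl->F->L'->F->R'->C->plug->C
Char 2 ('F'): step: R->5, L=3; F->plug->F->R->H->L->D->refl->E->L'->B->R'->E->plug->E
Char 3 ('D'): step: R->6, L=3; D->plug->D->R->A->L->B->refl->C->L'->C->R'->B->plug->B
Char 4 ('C'): step: R->7, L=3; C->plug->C->R->H->L->D->refl->E->L'->B->R'->A->plug->A
Char 5 ('A'): step: R->0, L->4 (L advanced); A->plug->A->R->C->L->H->refl->G->L'->F->R'->D->plug->D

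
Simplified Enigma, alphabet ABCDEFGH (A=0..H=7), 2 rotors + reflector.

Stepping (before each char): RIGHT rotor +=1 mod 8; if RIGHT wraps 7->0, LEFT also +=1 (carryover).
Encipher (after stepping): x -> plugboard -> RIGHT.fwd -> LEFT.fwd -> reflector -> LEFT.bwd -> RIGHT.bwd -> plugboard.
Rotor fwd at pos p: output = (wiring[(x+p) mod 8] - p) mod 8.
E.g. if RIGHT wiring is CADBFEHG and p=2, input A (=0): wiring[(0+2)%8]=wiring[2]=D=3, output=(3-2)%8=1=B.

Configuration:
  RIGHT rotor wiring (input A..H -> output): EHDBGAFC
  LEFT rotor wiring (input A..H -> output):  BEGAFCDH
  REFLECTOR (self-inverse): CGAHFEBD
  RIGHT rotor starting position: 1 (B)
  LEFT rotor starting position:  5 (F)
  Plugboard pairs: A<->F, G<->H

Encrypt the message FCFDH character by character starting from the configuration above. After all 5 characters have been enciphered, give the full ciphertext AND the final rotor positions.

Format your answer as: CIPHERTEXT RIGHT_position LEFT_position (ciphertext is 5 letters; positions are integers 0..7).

Char 1 ('F'): step: R->2, L=5; F->plug->A->R->B->L->G->refl->B->L'->F->R'->H->plug->G
Char 2 ('C'): step: R->3, L=5; C->plug->C->R->F->L->B->refl->G->L'->B->R'->F->plug->A
Char 3 ('F'): step: R->4, L=5; F->plug->A->R->C->L->C->refl->A->L'->H->R'->G->plug->H
Char 4 ('D'): step: R->5, L=5; D->plug->D->R->H->L->A->refl->C->L'->C->R'->E->plug->E
Char 5 ('H'): step: R->6, L=5; H->plug->G->R->A->L->F->refl->E->L'->D->R'->F->plug->A
Final: ciphertext=GAHEA, RIGHT=6, LEFT=5

Answer: GAHEA 6 5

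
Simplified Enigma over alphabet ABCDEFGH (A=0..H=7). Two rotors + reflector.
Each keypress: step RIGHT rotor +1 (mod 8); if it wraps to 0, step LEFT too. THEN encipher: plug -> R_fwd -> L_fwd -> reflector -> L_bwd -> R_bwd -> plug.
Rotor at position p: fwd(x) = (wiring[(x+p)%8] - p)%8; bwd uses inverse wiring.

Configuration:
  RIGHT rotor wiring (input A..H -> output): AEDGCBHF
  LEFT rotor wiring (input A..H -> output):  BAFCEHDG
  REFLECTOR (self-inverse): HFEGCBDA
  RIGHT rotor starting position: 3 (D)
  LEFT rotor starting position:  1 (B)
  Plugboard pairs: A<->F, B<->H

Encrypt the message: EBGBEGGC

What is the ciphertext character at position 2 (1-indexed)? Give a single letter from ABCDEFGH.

Char 1 ('E'): step: R->4, L=1; E->plug->E->R->E->L->G->refl->D->L'->D->R'->C->plug->C
Char 2 ('B'): step: R->5, L=1; B->plug->H->R->F->L->C->refl->E->L'->B->R'->G->plug->G

G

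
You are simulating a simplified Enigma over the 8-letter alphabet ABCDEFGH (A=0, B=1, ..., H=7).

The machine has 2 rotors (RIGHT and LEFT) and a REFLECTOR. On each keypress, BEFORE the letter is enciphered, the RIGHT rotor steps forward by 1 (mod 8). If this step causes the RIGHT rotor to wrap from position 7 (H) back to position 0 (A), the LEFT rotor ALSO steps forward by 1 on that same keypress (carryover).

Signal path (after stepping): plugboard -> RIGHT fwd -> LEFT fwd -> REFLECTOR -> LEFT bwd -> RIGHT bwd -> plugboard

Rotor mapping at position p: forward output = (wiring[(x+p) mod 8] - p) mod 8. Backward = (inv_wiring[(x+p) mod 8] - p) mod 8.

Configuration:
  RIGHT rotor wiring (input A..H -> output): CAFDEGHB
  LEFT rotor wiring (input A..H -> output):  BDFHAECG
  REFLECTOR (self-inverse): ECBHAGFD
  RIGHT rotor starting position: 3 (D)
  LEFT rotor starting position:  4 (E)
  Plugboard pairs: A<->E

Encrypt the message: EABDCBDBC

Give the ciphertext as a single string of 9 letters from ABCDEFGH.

Char 1 ('E'): step: R->4, L=4; E->plug->A->R->A->L->E->refl->A->L'->B->R'->G->plug->G
Char 2 ('A'): step: R->5, L=4; A->plug->E->R->D->L->C->refl->B->L'->G->R'->G->plug->G
Char 3 ('B'): step: R->6, L=4; B->plug->B->R->D->L->C->refl->B->L'->G->R'->G->plug->G
Char 4 ('D'): step: R->7, L=4; D->plug->D->R->G->L->B->refl->C->L'->D->R'->B->plug->B
Char 5 ('C'): step: R->0, L->5 (L advanced); C->plug->C->R->F->L->A->refl->E->L'->D->R'->D->plug->D
Char 6 ('B'): step: R->1, L=5; B->plug->B->R->E->L->G->refl->F->L'->B->R'->H->plug->H
Char 7 ('D'): step: R->2, L=5; D->plug->D->R->E->L->G->refl->F->L'->B->R'->B->plug->B
Char 8 ('B'): step: R->3, L=5; B->plug->B->R->B->L->F->refl->G->L'->E->R'->D->plug->D
Char 9 ('C'): step: R->4, L=5; C->plug->C->R->D->L->E->refl->A->L'->F->R'->D->plug->D

Answer: GGGBDHBDD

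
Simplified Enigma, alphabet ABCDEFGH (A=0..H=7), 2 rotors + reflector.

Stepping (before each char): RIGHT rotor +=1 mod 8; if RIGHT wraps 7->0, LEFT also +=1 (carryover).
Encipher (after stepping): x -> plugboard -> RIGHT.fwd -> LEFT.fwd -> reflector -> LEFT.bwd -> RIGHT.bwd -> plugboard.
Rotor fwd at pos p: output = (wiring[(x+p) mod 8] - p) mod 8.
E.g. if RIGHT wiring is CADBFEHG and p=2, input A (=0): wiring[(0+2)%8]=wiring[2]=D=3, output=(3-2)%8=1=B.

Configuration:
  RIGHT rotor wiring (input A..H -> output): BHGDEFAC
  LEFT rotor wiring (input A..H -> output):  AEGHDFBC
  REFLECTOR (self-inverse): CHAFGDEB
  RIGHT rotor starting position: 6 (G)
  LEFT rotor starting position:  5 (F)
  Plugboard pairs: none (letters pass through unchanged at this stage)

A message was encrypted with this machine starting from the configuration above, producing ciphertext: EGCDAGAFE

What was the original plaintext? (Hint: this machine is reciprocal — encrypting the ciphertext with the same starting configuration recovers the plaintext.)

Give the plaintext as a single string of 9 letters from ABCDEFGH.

Char 1 ('E'): step: R->7, L=5; E->plug->E->R->E->L->H->refl->B->L'->F->R'->F->plug->F
Char 2 ('G'): step: R->0, L->6 (L advanced); G->plug->G->R->A->L->D->refl->F->L'->G->R'->C->plug->C
Char 3 ('C'): step: R->1, L=6; C->plug->C->R->C->L->C->refl->A->L'->E->R'->E->plug->E
Char 4 ('D'): step: R->2, L=6; D->plug->D->R->D->L->G->refl->E->L'->B->R'->B->plug->B
Char 5 ('A'): step: R->3, L=6; A->plug->A->R->A->L->D->refl->F->L'->G->R'->F->plug->F
Char 6 ('G'): step: R->4, L=6; G->plug->G->R->C->L->C->refl->A->L'->E->R'->C->plug->C
Char 7 ('A'): step: R->5, L=6; A->plug->A->R->A->L->D->refl->F->L'->G->R'->G->plug->G
Char 8 ('F'): step: R->6, L=6; F->plug->F->R->F->L->B->refl->H->L'->H->R'->H->plug->H
Char 9 ('E'): step: R->7, L=6; E->plug->E->R->E->L->A->refl->C->L'->C->R'->B->plug->B

Answer: FCEBFCGHB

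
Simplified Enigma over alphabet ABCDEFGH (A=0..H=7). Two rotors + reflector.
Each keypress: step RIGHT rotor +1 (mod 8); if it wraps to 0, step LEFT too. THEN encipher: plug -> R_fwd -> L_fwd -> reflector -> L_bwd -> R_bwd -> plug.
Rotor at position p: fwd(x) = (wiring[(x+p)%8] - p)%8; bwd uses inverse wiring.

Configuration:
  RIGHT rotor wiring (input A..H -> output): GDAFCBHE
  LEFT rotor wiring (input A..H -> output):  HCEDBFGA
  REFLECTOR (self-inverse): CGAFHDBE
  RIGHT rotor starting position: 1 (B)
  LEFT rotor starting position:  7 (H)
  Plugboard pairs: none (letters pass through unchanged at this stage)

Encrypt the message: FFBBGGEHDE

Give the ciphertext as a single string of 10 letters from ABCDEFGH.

Char 1 ('F'): step: R->2, L=7; F->plug->F->R->C->L->D->refl->F->L'->D->R'->B->plug->B
Char 2 ('F'): step: R->3, L=7; F->plug->F->R->D->L->F->refl->D->L'->C->R'->A->plug->A
Char 3 ('B'): step: R->4, L=7; B->plug->B->R->F->L->C->refl->A->L'->B->R'->H->plug->H
Char 4 ('B'): step: R->5, L=7; B->plug->B->R->C->L->D->refl->F->L'->D->R'->F->plug->F
Char 5 ('G'): step: R->6, L=7; G->plug->G->R->E->L->E->refl->H->L'->H->R'->F->plug->F
Char 6 ('G'): step: R->7, L=7; G->plug->G->R->C->L->D->refl->F->L'->D->R'->F->plug->F
Char 7 ('E'): step: R->0, L->0 (L advanced); E->plug->E->R->C->L->E->refl->H->L'->A->R'->C->plug->C
Char 8 ('H'): step: R->1, L=0; H->plug->H->R->F->L->F->refl->D->L'->D->R'->G->plug->G
Char 9 ('D'): step: R->2, L=0; D->plug->D->R->H->L->A->refl->C->L'->B->R'->H->plug->H
Char 10 ('E'): step: R->3, L=0; E->plug->E->R->B->L->C->refl->A->L'->H->R'->B->plug->B

Answer: BAHFFFCGHB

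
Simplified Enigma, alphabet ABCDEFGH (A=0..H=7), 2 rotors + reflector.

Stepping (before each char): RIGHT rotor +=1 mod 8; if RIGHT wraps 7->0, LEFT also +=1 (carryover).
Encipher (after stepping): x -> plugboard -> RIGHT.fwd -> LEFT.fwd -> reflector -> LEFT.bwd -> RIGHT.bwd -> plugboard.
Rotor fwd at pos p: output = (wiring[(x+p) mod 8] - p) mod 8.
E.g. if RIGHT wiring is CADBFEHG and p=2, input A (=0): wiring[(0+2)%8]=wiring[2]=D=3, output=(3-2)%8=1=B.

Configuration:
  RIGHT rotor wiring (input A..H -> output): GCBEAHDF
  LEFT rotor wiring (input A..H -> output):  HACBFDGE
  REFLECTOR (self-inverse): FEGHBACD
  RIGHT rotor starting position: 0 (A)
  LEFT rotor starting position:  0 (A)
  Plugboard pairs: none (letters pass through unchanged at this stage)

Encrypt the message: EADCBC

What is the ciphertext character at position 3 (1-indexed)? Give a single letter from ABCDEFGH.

Char 1 ('E'): step: R->1, L=0; E->plug->E->R->G->L->G->refl->C->L'->C->R'->F->plug->F
Char 2 ('A'): step: R->2, L=0; A->plug->A->R->H->L->E->refl->B->L'->D->R'->F->plug->F
Char 3 ('D'): step: R->3, L=0; D->plug->D->R->A->L->H->refl->D->L'->F->R'->B->plug->B

B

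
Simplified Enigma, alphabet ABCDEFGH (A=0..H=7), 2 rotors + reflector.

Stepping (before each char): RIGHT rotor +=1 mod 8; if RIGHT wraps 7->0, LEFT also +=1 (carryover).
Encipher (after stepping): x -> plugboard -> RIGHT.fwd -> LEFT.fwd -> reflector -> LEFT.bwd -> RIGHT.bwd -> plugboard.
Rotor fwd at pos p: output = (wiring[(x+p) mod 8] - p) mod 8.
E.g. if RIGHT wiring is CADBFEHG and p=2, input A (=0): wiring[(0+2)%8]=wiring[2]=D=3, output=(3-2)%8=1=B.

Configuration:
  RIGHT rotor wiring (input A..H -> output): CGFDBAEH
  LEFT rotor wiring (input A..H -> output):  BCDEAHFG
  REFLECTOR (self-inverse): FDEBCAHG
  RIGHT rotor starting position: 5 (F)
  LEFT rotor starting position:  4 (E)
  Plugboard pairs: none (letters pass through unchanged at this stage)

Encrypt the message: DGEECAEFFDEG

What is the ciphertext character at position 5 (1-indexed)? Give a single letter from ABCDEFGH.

Char 1 ('D'): step: R->6, L=4; D->plug->D->R->A->L->E->refl->C->L'->D->R'->G->plug->G
Char 2 ('G'): step: R->7, L=4; G->plug->G->R->B->L->D->refl->B->L'->C->R'->F->plug->F
Char 3 ('E'): step: R->0, L->5 (L advanced); E->plug->E->R->B->L->A->refl->F->L'->E->R'->G->plug->G
Char 4 ('E'): step: R->1, L=5; E->plug->E->R->H->L->D->refl->B->L'->C->R'->C->plug->C
Char 5 ('C'): step: R->2, L=5; C->plug->C->R->H->L->D->refl->B->L'->C->R'->E->plug->E

E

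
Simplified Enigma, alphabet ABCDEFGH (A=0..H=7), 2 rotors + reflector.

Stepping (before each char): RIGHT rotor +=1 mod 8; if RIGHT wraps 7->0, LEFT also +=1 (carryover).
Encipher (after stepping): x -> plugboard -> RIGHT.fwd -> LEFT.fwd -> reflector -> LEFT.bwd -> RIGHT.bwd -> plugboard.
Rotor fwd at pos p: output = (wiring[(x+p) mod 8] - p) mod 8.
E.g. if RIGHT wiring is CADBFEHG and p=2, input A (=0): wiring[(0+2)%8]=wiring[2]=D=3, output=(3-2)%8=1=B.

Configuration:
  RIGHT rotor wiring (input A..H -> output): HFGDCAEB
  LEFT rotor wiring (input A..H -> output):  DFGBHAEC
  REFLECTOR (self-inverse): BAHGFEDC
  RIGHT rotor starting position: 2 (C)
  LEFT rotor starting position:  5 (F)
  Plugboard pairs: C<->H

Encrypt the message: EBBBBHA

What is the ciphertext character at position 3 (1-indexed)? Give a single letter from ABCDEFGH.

Char 1 ('E'): step: R->3, L=5; E->plug->E->R->G->L->E->refl->F->L'->C->R'->G->plug->G
Char 2 ('B'): step: R->4, L=5; B->plug->B->R->E->L->A->refl->B->L'->F->R'->D->plug->D
Char 3 ('B'): step: R->5, L=5; B->plug->B->R->H->L->C->refl->H->L'->B->R'->F->plug->F

F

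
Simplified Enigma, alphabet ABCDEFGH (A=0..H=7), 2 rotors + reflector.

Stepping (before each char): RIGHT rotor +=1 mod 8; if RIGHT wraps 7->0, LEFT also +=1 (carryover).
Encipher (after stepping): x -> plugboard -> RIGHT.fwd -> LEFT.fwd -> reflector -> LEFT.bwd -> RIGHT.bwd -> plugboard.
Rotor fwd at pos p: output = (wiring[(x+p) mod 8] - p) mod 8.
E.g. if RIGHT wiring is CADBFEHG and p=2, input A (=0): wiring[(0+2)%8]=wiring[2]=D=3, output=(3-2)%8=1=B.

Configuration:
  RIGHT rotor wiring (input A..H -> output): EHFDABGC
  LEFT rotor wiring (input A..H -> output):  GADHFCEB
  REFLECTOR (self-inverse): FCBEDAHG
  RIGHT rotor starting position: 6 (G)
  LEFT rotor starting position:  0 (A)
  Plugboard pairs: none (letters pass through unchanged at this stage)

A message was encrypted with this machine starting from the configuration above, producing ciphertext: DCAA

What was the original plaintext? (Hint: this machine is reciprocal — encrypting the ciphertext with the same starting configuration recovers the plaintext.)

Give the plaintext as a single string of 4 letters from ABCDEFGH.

Answer: GDDH

Derivation:
Char 1 ('D'): step: R->7, L=0; D->plug->D->R->G->L->E->refl->D->L'->C->R'->G->plug->G
Char 2 ('C'): step: R->0, L->1 (L advanced); C->plug->C->R->F->L->D->refl->E->L'->D->R'->D->plug->D
Char 3 ('A'): step: R->1, L=1; A->plug->A->R->G->L->A->refl->F->L'->H->R'->D->plug->D
Char 4 ('A'): step: R->2, L=1; A->plug->A->R->D->L->E->refl->D->L'->F->R'->H->plug->H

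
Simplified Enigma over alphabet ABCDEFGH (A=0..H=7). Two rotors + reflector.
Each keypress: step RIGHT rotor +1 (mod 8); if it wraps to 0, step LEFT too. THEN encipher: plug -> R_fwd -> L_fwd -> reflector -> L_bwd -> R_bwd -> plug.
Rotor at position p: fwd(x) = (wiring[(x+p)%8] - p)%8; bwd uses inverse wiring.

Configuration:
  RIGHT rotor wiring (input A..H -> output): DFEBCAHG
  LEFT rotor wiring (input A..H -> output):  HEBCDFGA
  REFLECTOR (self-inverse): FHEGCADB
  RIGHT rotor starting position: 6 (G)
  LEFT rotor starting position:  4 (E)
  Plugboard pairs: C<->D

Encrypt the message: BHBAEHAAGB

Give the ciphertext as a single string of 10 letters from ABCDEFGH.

Answer: AFGBDDHGBC

Derivation:
Char 1 ('B'): step: R->7, L=4; B->plug->B->R->E->L->D->refl->G->L'->H->R'->A->plug->A
Char 2 ('H'): step: R->0, L->5 (L advanced); H->plug->H->R->G->L->F->refl->A->L'->A->R'->F->plug->F
Char 3 ('B'): step: R->1, L=5; B->plug->B->R->D->L->C->refl->E->L'->F->R'->G->plug->G
Char 4 ('A'): step: R->2, L=5; A->plug->A->R->C->L->D->refl->G->L'->H->R'->B->plug->B
Char 5 ('E'): step: R->3, L=5; E->plug->E->R->D->L->C->refl->E->L'->F->R'->C->plug->D
Char 6 ('H'): step: R->4, L=5; H->plug->H->R->F->L->E->refl->C->L'->D->R'->C->plug->D
Char 7 ('A'): step: R->5, L=5; A->plug->A->R->D->L->C->refl->E->L'->F->R'->H->plug->H
Char 8 ('A'): step: R->6, L=5; A->plug->A->R->B->L->B->refl->H->L'->E->R'->G->plug->G
Char 9 ('G'): step: R->7, L=5; G->plug->G->R->B->L->B->refl->H->L'->E->R'->B->plug->B
Char 10 ('B'): step: R->0, L->6 (L advanced); B->plug->B->R->F->L->E->refl->C->L'->B->R'->D->plug->C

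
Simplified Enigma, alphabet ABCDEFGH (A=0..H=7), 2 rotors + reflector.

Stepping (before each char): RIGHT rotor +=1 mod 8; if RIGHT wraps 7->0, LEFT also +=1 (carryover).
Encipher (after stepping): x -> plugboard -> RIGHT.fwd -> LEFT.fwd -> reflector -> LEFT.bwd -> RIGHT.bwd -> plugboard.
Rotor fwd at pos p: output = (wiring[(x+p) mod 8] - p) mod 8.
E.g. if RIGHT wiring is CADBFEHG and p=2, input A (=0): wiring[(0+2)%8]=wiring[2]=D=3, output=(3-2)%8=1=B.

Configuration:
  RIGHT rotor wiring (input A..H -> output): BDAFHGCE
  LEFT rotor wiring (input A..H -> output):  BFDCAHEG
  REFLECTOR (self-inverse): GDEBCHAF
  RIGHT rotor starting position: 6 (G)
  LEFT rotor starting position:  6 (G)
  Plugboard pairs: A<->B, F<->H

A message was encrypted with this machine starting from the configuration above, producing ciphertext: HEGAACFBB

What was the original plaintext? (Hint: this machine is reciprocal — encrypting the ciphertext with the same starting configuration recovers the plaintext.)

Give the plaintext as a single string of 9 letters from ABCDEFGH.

Answer: DCHFFAEDC

Derivation:
Char 1 ('H'): step: R->7, L=6; H->plug->F->R->A->L->G->refl->A->L'->B->R'->D->plug->D
Char 2 ('E'): step: R->0, L->7 (L advanced); E->plug->E->R->H->L->F->refl->H->L'->A->R'->C->plug->C
Char 3 ('G'): step: R->1, L=7; G->plug->G->R->D->L->E->refl->C->L'->B->R'->F->plug->H
Char 4 ('A'): step: R->2, L=7; A->plug->B->R->D->L->E->refl->C->L'->B->R'->H->plug->F
Char 5 ('A'): step: R->3, L=7; A->plug->B->R->E->L->D->refl->B->L'->F->R'->H->plug->F
Char 6 ('C'): step: R->4, L=7; C->plug->C->R->G->L->A->refl->G->L'->C->R'->B->plug->A
Char 7 ('F'): step: R->5, L=7; F->plug->H->R->C->L->G->refl->A->L'->G->R'->E->plug->E
Char 8 ('B'): step: R->6, L=7; B->plug->A->R->E->L->D->refl->B->L'->F->R'->D->plug->D
Char 9 ('B'): step: R->7, L=7; B->plug->A->R->F->L->B->refl->D->L'->E->R'->C->plug->C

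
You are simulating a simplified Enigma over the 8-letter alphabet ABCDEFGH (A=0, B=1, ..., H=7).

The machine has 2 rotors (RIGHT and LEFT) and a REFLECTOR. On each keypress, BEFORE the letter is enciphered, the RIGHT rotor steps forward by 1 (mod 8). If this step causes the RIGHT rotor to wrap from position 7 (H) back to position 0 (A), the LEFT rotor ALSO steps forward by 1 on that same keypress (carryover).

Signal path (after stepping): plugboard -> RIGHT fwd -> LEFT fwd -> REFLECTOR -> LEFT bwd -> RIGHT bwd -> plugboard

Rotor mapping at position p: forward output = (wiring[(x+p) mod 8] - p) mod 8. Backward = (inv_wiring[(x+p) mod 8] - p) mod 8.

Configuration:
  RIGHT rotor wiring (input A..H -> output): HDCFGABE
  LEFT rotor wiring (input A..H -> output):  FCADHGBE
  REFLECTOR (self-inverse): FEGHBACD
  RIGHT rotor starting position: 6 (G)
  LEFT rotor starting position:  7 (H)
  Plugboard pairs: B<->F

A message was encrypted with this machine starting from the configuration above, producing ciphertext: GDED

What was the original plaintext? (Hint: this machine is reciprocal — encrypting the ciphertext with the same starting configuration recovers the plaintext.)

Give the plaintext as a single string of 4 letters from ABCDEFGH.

Answer: BGHE

Derivation:
Char 1 ('G'): step: R->7, L=7; G->plug->G->R->B->L->G->refl->C->L'->H->R'->F->plug->B
Char 2 ('D'): step: R->0, L->0 (L advanced); D->plug->D->R->F->L->G->refl->C->L'->B->R'->G->plug->G
Char 3 ('E'): step: R->1, L=0; E->plug->E->R->H->L->E->refl->B->L'->G->R'->H->plug->H
Char 4 ('D'): step: R->2, L=0; D->plug->D->R->G->L->B->refl->E->L'->H->R'->E->plug->E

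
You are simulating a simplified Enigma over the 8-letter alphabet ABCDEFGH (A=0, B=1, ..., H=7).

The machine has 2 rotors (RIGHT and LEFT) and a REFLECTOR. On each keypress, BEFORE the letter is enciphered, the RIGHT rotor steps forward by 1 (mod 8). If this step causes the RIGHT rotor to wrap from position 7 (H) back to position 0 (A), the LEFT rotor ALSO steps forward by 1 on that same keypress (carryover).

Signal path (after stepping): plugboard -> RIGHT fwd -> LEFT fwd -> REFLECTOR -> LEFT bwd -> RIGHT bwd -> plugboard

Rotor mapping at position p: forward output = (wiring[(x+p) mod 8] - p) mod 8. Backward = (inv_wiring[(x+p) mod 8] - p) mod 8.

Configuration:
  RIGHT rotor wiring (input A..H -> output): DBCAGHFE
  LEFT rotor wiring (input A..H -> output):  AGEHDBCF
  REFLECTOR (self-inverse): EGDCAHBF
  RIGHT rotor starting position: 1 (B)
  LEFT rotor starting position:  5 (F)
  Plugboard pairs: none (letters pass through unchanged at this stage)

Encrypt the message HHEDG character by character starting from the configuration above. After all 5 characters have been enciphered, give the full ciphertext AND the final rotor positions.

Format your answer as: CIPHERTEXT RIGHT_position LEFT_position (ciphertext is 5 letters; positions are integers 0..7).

Char 1 ('H'): step: R->2, L=5; H->plug->H->R->H->L->G->refl->B->L'->E->R'->C->plug->C
Char 2 ('H'): step: R->3, L=5; H->plug->H->R->H->L->G->refl->B->L'->E->R'->C->plug->C
Char 3 ('E'): step: R->4, L=5; E->plug->E->R->H->L->G->refl->B->L'->E->R'->H->plug->H
Char 4 ('D'): step: R->5, L=5; D->plug->D->R->G->L->C->refl->D->L'->D->R'->G->plug->G
Char 5 ('G'): step: R->6, L=5; G->plug->G->R->A->L->E->refl->A->L'->C->R'->F->plug->F
Final: ciphertext=CCHGF, RIGHT=6, LEFT=5

Answer: CCHGF 6 5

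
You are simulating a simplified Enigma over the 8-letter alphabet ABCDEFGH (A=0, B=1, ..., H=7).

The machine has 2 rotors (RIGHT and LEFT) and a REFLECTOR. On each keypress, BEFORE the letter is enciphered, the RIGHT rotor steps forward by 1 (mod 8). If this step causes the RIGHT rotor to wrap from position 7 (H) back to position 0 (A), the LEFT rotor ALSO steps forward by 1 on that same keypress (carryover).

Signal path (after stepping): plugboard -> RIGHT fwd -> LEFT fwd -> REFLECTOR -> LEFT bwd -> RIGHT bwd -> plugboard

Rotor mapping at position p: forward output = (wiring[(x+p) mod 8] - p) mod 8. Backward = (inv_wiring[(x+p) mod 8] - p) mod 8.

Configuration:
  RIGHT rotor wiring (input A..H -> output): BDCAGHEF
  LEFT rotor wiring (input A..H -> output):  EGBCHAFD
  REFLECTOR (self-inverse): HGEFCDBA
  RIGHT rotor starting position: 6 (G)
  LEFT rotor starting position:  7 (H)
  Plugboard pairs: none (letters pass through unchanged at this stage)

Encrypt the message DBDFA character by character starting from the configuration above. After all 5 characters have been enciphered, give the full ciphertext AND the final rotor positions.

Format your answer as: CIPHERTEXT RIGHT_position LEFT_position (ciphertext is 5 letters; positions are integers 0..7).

Answer: GDGAC 3 0

Derivation:
Char 1 ('D'): step: R->7, L=7; D->plug->D->R->D->L->C->refl->E->L'->A->R'->G->plug->G
Char 2 ('B'): step: R->0, L->0 (L advanced); B->plug->B->R->D->L->C->refl->E->L'->A->R'->D->plug->D
Char 3 ('D'): step: R->1, L=0; D->plug->D->R->F->L->A->refl->H->L'->E->R'->G->plug->G
Char 4 ('F'): step: R->2, L=0; F->plug->F->R->D->L->C->refl->E->L'->A->R'->A->plug->A
Char 5 ('A'): step: R->3, L=0; A->plug->A->R->F->L->A->refl->H->L'->E->R'->C->plug->C
Final: ciphertext=GDGAC, RIGHT=3, LEFT=0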